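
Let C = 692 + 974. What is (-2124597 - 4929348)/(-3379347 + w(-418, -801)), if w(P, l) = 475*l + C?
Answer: 7053945/3758156 ≈ 1.8770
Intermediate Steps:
C = 1666
w(P, l) = 1666 + 475*l (w(P, l) = 475*l + 1666 = 1666 + 475*l)
(-2124597 - 4929348)/(-3379347 + w(-418, -801)) = (-2124597 - 4929348)/(-3379347 + (1666 + 475*(-801))) = -7053945/(-3379347 + (1666 - 380475)) = -7053945/(-3379347 - 378809) = -7053945/(-3758156) = -7053945*(-1/3758156) = 7053945/3758156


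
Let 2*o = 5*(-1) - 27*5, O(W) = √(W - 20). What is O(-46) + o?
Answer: -70 + I*√66 ≈ -70.0 + 8.124*I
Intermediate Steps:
O(W) = √(-20 + W)
o = -70 (o = (5*(-1) - 27*5)/2 = (-5 - 135)/2 = (½)*(-140) = -70)
O(-46) + o = √(-20 - 46) - 70 = √(-66) - 70 = I*√66 - 70 = -70 + I*√66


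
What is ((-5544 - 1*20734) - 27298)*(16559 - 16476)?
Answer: -4446808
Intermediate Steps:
((-5544 - 1*20734) - 27298)*(16559 - 16476) = ((-5544 - 20734) - 27298)*83 = (-26278 - 27298)*83 = -53576*83 = -4446808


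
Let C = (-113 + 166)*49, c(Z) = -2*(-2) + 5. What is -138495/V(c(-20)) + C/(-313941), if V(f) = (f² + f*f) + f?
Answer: -1610359366/1988293 ≈ -809.92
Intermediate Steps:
c(Z) = 9 (c(Z) = 4 + 5 = 9)
C = 2597 (C = 53*49 = 2597)
V(f) = f + 2*f² (V(f) = (f² + f²) + f = 2*f² + f = f + 2*f²)
-138495/V(c(-20)) + C/(-313941) = -138495*1/(9*(1 + 2*9)) + 2597/(-313941) = -138495*1/(9*(1 + 18)) + 2597*(-1/313941) = -138495/(9*19) - 2597/313941 = -138495/171 - 2597/313941 = -138495*1/171 - 2597/313941 = -46165/57 - 2597/313941 = -1610359366/1988293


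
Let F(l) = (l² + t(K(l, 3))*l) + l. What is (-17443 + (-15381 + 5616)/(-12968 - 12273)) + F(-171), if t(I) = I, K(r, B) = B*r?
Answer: 2507703115/25241 ≈ 99350.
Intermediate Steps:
F(l) = l + 4*l² (F(l) = (l² + (3*l)*l) + l = (l² + 3*l²) + l = 4*l² + l = l + 4*l²)
(-17443 + (-15381 + 5616)/(-12968 - 12273)) + F(-171) = (-17443 + (-15381 + 5616)/(-12968 - 12273)) - 171*(1 + 4*(-171)) = (-17443 - 9765/(-25241)) - 171*(1 - 684) = (-17443 - 9765*(-1/25241)) - 171*(-683) = (-17443 + 9765/25241) + 116793 = -440268998/25241 + 116793 = 2507703115/25241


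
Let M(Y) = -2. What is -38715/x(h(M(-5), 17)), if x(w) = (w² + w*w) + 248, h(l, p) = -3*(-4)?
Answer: -38715/536 ≈ -72.229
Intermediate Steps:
h(l, p) = 12
x(w) = 248 + 2*w² (x(w) = (w² + w²) + 248 = 2*w² + 248 = 248 + 2*w²)
-38715/x(h(M(-5), 17)) = -38715/(248 + 2*12²) = -38715/(248 + 2*144) = -38715/(248 + 288) = -38715/536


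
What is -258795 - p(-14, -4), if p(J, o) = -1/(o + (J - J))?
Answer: -1035181/4 ≈ -2.5880e+5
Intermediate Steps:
p(J, o) = -1/o (p(J, o) = -1/(o + 0) = -1/o)
-258795 - p(-14, -4) = -258795 - (-1)/(-4) = -258795 - (-1)*(-1)/4 = -258795 - 1*¼ = -258795 - ¼ = -1035181/4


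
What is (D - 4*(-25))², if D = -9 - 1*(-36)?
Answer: 16129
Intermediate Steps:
D = 27 (D = -9 + 36 = 27)
(D - 4*(-25))² = (27 - 4*(-25))² = (27 + 100)² = 127² = 16129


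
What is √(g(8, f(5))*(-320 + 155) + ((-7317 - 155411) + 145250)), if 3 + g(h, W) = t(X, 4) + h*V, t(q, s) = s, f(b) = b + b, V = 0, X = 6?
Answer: I*√17643 ≈ 132.83*I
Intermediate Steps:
f(b) = 2*b
g(h, W) = 1 (g(h, W) = -3 + (4 + h*0) = -3 + (4 + 0) = -3 + 4 = 1)
√(g(8, f(5))*(-320 + 155) + ((-7317 - 155411) + 145250)) = √(1*(-320 + 155) + ((-7317 - 155411) + 145250)) = √(1*(-165) + (-162728 + 145250)) = √(-165 - 17478) = √(-17643) = I*√17643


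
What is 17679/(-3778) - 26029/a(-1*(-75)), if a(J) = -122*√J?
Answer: -17679/3778 + 26029*√3/1830 ≈ 19.956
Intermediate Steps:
17679/(-3778) - 26029/a(-1*(-75)) = 17679/(-3778) - 26029*(-√3/1830) = 17679*(-1/3778) - 26029*(-√3/1830) = -17679/3778 - 26029*(-√3/1830) = -17679/3778 - (-26029)*√3/1830 = -17679/3778 + 26029*√3/1830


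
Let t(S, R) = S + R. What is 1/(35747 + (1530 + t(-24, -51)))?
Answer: 1/37202 ≈ 2.6880e-5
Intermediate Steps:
t(S, R) = R + S
1/(35747 + (1530 + t(-24, -51))) = 1/(35747 + (1530 + (-51 - 24))) = 1/(35747 + (1530 - 75)) = 1/(35747 + 1455) = 1/37202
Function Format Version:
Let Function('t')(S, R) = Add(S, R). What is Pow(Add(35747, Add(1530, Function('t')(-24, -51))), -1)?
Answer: Rational(1, 37202) ≈ 2.6880e-5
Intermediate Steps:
Function('t')(S, R) = Add(R, S)
Pow(Add(35747, Add(1530, Function('t')(-24, -51))), -1) = Pow(Add(35747, Add(1530, Add(-51, -24))), -1) = Pow(Add(35747, Add(1530, -75)), -1) = Pow(Add(35747, 1455), -1) = Pow(37202, -1) = Rational(1, 37202)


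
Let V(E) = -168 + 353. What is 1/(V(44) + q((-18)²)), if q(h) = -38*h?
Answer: -1/12127 ≈ -8.2461e-5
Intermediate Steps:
V(E) = 185
1/(V(44) + q((-18)²)) = 1/(185 - 38*(-18)²) = 1/(185 - 38*324) = 1/(185 - 12312) = 1/(-12127) = -1/12127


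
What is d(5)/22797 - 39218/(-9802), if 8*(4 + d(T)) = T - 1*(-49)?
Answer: 1788159403/446912388 ≈ 4.0011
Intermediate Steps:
d(T) = 17/8 + T/8 (d(T) = -4 + (T - 1*(-49))/8 = -4 + (T + 49)/8 = -4 + (49 + T)/8 = -4 + (49/8 + T/8) = 17/8 + T/8)
d(5)/22797 - 39218/(-9802) = (17/8 + (1/8)*5)/22797 - 39218/(-9802) = (17/8 + 5/8)*(1/22797) - 39218*(-1/9802) = (11/4)*(1/22797) + 19609/4901 = 11/91188 + 19609/4901 = 1788159403/446912388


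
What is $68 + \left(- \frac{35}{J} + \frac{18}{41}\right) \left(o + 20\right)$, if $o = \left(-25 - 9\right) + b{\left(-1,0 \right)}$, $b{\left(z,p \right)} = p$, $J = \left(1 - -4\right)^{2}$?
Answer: $\frac{16698}{205} \approx 81.454$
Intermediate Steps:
$J = 25$ ($J = \left(1 + 4\right)^{2} = 5^{2} = 25$)
$o = -34$ ($o = \left(-25 - 9\right) + 0 = -34 + 0 = -34$)
$68 + \left(- \frac{35}{J} + \frac{18}{41}\right) \left(o + 20\right) = 68 + \left(- \frac{35}{25} + \frac{18}{41}\right) \left(-34 + 20\right) = 68 + \left(\left(-35\right) \frac{1}{25} + 18 \cdot \frac{1}{41}\right) \left(-14\right) = 68 + \left(- \frac{7}{5} + \frac{18}{41}\right) \left(-14\right) = 68 - - \frac{2758}{205} = 68 + \frac{2758}{205} = \frac{16698}{205}$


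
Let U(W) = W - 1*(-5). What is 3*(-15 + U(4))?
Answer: -18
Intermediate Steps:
U(W) = 5 + W (U(W) = W + 5 = 5 + W)
3*(-15 + U(4)) = 3*(-15 + (5 + 4)) = 3*(-15 + 9) = 3*(-6) = -18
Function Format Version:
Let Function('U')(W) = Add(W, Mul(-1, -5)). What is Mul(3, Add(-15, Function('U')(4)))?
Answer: -18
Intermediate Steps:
Function('U')(W) = Add(5, W) (Function('U')(W) = Add(W, 5) = Add(5, W))
Mul(3, Add(-15, Function('U')(4))) = Mul(3, Add(-15, Add(5, 4))) = Mul(3, Add(-15, 9)) = Mul(3, -6) = -18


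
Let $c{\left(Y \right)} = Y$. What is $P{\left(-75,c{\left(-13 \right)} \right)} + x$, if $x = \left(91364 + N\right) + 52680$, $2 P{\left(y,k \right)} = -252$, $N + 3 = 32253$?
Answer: $176168$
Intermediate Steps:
$N = 32250$ ($N = -3 + 32253 = 32250$)
$P{\left(y,k \right)} = -126$ ($P{\left(y,k \right)} = \frac{1}{2} \left(-252\right) = -126$)
$x = 176294$ ($x = \left(91364 + 32250\right) + 52680 = 123614 + 52680 = 176294$)
$P{\left(-75,c{\left(-13 \right)} \right)} + x = -126 + 176294 = 176168$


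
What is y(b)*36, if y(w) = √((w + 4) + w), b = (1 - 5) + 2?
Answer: 0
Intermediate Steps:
b = -2 (b = -4 + 2 = -2)
y(w) = √(4 + 2*w) (y(w) = √((4 + w) + w) = √(4 + 2*w))
y(b)*36 = √(4 + 2*(-2))*36 = √(4 - 4)*36 = √0*36 = 0*36 = 0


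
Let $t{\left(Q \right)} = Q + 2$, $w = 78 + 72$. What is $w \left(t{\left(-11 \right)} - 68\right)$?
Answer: $-11550$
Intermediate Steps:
$w = 150$
$t{\left(Q \right)} = 2 + Q$
$w \left(t{\left(-11 \right)} - 68\right) = 150 \left(\left(2 - 11\right) - 68\right) = 150 \left(-9 - 68\right) = 150 \left(-77\right) = -11550$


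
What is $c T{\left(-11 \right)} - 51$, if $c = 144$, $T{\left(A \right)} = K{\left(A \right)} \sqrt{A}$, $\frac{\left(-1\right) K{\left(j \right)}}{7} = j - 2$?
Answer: $-51 + 13104 i \sqrt{11} \approx -51.0 + 43461.0 i$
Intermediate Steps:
$K{\left(j \right)} = 14 - 7 j$ ($K{\left(j \right)} = - 7 \left(j - 2\right) = - 7 \left(-2 + j\right) = 14 - 7 j$)
$T{\left(A \right)} = \sqrt{A} \left(14 - 7 A\right)$ ($T{\left(A \right)} = \left(14 - 7 A\right) \sqrt{A} = \sqrt{A} \left(14 - 7 A\right)$)
$c T{\left(-11 \right)} - 51 = 144 \cdot 7 \sqrt{-11} \left(2 - -11\right) - 51 = 144 \cdot 7 i \sqrt{11} \left(2 + 11\right) - 51 = 144 \cdot 7 i \sqrt{11} \cdot 13 - 51 = 144 \cdot 91 i \sqrt{11} - 51 = 13104 i \sqrt{11} - 51 = -51 + 13104 i \sqrt{11}$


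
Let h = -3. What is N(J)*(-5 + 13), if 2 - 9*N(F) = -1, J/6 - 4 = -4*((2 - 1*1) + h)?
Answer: 8/3 ≈ 2.6667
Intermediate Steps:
J = 72 (J = 24 + 6*(-4*((2 - 1*1) - 3)) = 24 + 6*(-4*((2 - 1) - 3)) = 24 + 6*(-4*(1 - 3)) = 24 + 6*(-4*(-2)) = 24 + 6*8 = 24 + 48 = 72)
N(F) = ⅓ (N(F) = 2/9 - ⅑*(-1) = 2/9 + ⅑ = ⅓)
N(J)*(-5 + 13) = (-5 + 13)/3 = (⅓)*8 = 8/3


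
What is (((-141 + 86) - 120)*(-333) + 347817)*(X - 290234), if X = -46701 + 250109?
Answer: -35259343992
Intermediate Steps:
X = 203408
(((-141 + 86) - 120)*(-333) + 347817)*(X - 290234) = (((-141 + 86) - 120)*(-333) + 347817)*(203408 - 290234) = ((-55 - 120)*(-333) + 347817)*(-86826) = (-175*(-333) + 347817)*(-86826) = (58275 + 347817)*(-86826) = 406092*(-86826) = -35259343992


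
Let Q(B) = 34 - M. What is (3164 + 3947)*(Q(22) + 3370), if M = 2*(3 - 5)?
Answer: 24234288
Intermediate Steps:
M = -4 (M = 2*(-2) = -4)
Q(B) = 38 (Q(B) = 34 - 1*(-4) = 34 + 4 = 38)
(3164 + 3947)*(Q(22) + 3370) = (3164 + 3947)*(38 + 3370) = 7111*3408 = 24234288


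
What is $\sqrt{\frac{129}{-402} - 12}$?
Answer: $\frac{i \sqrt{221234}}{134} \approx 3.5101 i$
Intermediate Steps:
$\sqrt{\frac{129}{-402} - 12} = \sqrt{129 \left(- \frac{1}{402}\right) - 12} = \sqrt{- \frac{43}{134} - 12} = \sqrt{- \frac{1651}{134}} = \frac{i \sqrt{221234}}{134}$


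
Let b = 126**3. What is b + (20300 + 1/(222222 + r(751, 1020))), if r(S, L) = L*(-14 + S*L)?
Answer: 1579255977519193/781548342 ≈ 2.0207e+6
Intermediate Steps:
r(S, L) = L*(-14 + L*S)
b = 2000376
b + (20300 + 1/(222222 + r(751, 1020))) = 2000376 + (20300 + 1/(222222 + 1020*(-14 + 1020*751))) = 2000376 + (20300 + 1/(222222 + 1020*(-14 + 766020))) = 2000376 + (20300 + 1/(222222 + 1020*766006)) = 2000376 + (20300 + 1/(222222 + 781326120)) = 2000376 + (20300 + 1/781548342) = 2000376 + 15865431342601/781548342 = 1579255977519193/781548342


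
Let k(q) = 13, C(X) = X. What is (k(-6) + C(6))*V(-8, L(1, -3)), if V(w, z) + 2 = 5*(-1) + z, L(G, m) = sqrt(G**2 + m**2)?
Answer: -133 + 19*sqrt(10) ≈ -72.917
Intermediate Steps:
V(w, z) = -7 + z (V(w, z) = -2 + (5*(-1) + z) = -2 + (-5 + z) = -7 + z)
(k(-6) + C(6))*V(-8, L(1, -3)) = (13 + 6)*(-7 + sqrt(1**2 + (-3)**2)) = 19*(-7 + sqrt(1 + 9)) = 19*(-7 + sqrt(10)) = -133 + 19*sqrt(10)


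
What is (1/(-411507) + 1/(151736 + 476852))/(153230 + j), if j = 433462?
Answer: -217081/151758658706560272 ≈ -1.4304e-12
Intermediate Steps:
(1/(-411507) + 1/(151736 + 476852))/(153230 + j) = (1/(-411507) + 1/(151736 + 476852))/(153230 + 433462) = (-1/411507 + 1/628588)/586692 = (-1/411507 + 1/628588)*(1/586692) = -217081/258668362116*1/586692 = -217081/151758658706560272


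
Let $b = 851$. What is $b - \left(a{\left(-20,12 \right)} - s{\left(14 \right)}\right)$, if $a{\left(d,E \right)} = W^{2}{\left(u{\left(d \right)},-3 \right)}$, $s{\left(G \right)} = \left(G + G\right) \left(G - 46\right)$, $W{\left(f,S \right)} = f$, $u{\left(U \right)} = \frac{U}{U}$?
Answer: $-46$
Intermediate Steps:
$u{\left(U \right)} = 1$
$s{\left(G \right)} = 2 G \left(-46 + G\right)$
$a{\left(d,E \right)} = 1$ ($a{\left(d,E \right)} = 1^{2} = 1$)
$b - \left(a{\left(-20,12 \right)} - s{\left(14 \right)}\right) = 851 - \left(1 - 2 \cdot 14 \left(-46 + 14\right)\right) = 851 - \left(1 - 2 \cdot 14 \left(-32\right)\right) = 851 - \left(1 - -896\right) = 851 - \left(1 + 896\right) = 851 - 897 = -46$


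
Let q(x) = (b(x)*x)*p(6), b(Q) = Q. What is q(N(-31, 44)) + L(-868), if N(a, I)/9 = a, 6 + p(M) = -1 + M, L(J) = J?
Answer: -78709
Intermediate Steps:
p(M) = -7 + M (p(M) = -6 + (-1 + M) = -7 + M)
N(a, I) = 9*a
q(x) = -x² (q(x) = (x*x)*(-7 + 6) = x²*(-1) = -x²)
q(N(-31, 44)) + L(-868) = -(9*(-31))² - 868 = -1*(-279)² - 868 = -1*77841 - 868 = -77841 - 868 = -78709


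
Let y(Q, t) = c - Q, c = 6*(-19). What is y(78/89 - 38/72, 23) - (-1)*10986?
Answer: 34832771/3204 ≈ 10872.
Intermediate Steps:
c = -114
y(Q, t) = -114 - Q
y(78/89 - 38/72, 23) - (-1)*10986 = (-114 - (78/89 - 38/72)) - (-1)*10986 = (-114 - (78*(1/89) - 38*1/72)) - 1*(-10986) = (-114 - (78/89 - 19/36)) + 10986 = (-114 - 1*1117/3204) + 10986 = (-114 - 1117/3204) + 10986 = -366373/3204 + 10986 = 34832771/3204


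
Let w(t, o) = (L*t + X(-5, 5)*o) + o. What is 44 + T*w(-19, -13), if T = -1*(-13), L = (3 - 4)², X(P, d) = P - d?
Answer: 1318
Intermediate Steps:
L = 1 (L = (-1)² = 1)
w(t, o) = t - 9*o (w(t, o) = (1*t + (-5 - 1*5)*o) + o = (t + (-5 - 5)*o) + o = (t - 10*o) + o = t - 9*o)
T = 13
44 + T*w(-19, -13) = 44 + 13*(-19 - 9*(-13)) = 44 + 13*(-19 + 117) = 44 + 13*98 = 44 + 1274 = 1318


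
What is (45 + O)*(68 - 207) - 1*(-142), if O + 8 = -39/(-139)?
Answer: -5040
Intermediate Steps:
O = -1073/139 (O = -8 - 39/(-139) = -8 - 39*(-1/139) = -8 + 39/139 = -1073/139 ≈ -7.7194)
(45 + O)*(68 - 207) - 1*(-142) = (45 - 1073/139)*(68 - 207) - 1*(-142) = (5182/139)*(-139) + 142 = -5182 + 142 = -5040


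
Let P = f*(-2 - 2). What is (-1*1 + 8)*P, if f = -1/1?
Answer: 28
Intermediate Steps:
f = -1 (f = -1*1 = -1)
P = 4 (P = -(-2 - 2) = -1*(-4) = 4)
(-1*1 + 8)*P = (-1*1 + 8)*4 = (-1 + 8)*4 = 7*4 = 28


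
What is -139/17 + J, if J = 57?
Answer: 830/17 ≈ 48.824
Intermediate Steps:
-139/17 + J = -139/17 + 57 = 830/17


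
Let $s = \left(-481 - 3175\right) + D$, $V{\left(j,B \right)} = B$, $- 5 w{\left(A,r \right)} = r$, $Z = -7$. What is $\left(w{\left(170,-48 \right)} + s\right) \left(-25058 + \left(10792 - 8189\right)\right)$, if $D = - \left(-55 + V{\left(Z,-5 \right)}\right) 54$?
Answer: $9125712$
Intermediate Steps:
$w{\left(A,r \right)} = - \frac{r}{5}$
$D = 3240$ ($D = - \left(-55 - 5\right) 54 = - \left(-60\right) 54 = \left(-1\right) \left(-3240\right) = 3240$)
$s = -416$ ($s = \left(-481 - 3175\right) + 3240 = -3656 + 3240 = -416$)
$\left(w{\left(170,-48 \right)} + s\right) \left(-25058 + \left(10792 - 8189\right)\right) = \left(\left(- \frac{1}{5}\right) \left(-48\right) - 416\right) \left(-25058 + \left(10792 - 8189\right)\right) = \left(\frac{48}{5} - 416\right) \left(-25058 + \left(10792 - 8189\right)\right) = - \frac{2032 \left(-25058 + 2603\right)}{5} = \left(- \frac{2032}{5}\right) \left(-22455\right) = 9125712$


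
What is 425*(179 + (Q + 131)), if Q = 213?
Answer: 222275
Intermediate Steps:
425*(179 + (Q + 131)) = 425*(179 + (213 + 131)) = 425*(179 + 344) = 425*523 = 222275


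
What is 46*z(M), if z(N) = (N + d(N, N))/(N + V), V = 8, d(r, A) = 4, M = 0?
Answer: 23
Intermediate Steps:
z(N) = (4 + N)/(8 + N) (z(N) = (N + 4)/(N + 8) = (4 + N)/(8 + N))
46*z(M) = 46*((4 + 0)/(8 + 0)) = 46*(4/8) = 46*((⅛)*4) = 46*(½) = 23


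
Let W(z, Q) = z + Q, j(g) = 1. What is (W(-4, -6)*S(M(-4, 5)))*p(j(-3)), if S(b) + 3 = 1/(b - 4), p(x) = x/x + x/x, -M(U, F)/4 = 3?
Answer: 245/4 ≈ 61.250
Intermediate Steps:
M(U, F) = -12 (M(U, F) = -4*3 = -12)
p(x) = 2 (p(x) = 1 + 1 = 2)
W(z, Q) = Q + z
S(b) = -3 + 1/(-4 + b) (S(b) = -3 + 1/(b - 4) = -3 + 1/(-4 + b))
(W(-4, -6)*S(M(-4, 5)))*p(j(-3)) = ((-6 - 4)*((13 - 3*(-12))/(-4 - 12)))*2 = -10*(13 + 36)/(-16)*2 = -(-5)*49/8*2 = -10*(-49/16)*2 = (245/8)*2 = 245/4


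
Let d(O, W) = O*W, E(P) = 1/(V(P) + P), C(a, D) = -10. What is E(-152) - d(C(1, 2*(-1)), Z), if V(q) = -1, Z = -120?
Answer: -183601/153 ≈ -1200.0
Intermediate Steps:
E(P) = 1/(-1 + P)
E(-152) - d(C(1, 2*(-1)), Z) = 1/(-1 - 152) - (-10)*(-120) = 1/(-153) - 1*1200 = -1/153 - 1200 = -183601/153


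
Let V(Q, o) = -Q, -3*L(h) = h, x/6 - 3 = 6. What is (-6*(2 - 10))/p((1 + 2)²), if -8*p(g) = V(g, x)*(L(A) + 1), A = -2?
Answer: 128/5 ≈ 25.600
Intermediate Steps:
x = 54 (x = 18 + 6*6 = 18 + 36 = 54)
L(h) = -h/3
p(g) = 5*g/24 (p(g) = -(-g)*(-⅓*(-2) + 1)/8 = -(-g)*(⅔ + 1)/8 = -(-g)*5/(8*3) = -(-5)*g/24 = 5*g/24)
(-6*(2 - 10))/p((1 + 2)²) = (-6*(2 - 10))/((5*(1 + 2)²/24)) = (-6*(-8))/(((5/24)*3²)) = 48/(((5/24)*9)) = 48/(15/8) = 48*(8/15) = 128/5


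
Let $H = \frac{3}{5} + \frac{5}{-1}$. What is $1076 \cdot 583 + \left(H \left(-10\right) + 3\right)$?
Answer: $627355$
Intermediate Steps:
$H = - \frac{22}{5}$ ($H = 3 \cdot \frac{1}{5} + 5 \left(-1\right) = \frac{3}{5} - 5 = - \frac{22}{5} \approx -4.4$)
$1076 \cdot 583 + \left(H \left(-10\right) + 3\right) = 1076 \cdot 583 + \left(\left(- \frac{22}{5}\right) \left(-10\right) + 3\right) = 627308 + \left(44 + 3\right) = 627308 + 47 = 627355$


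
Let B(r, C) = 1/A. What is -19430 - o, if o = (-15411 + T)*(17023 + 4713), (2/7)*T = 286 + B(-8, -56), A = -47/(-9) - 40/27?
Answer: 31630775278/101 ≈ 3.1318e+8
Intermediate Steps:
A = 101/27 (A = -47*(-⅑) - 40*1/27 = 47/9 - 40/27 = 101/27 ≈ 3.7407)
B(r, C) = 27/101 (B(r, C) = 1/(101/27) = 27/101)
T = 202391/202 (T = 7*(286 + 27/101)/2 = (7/2)*(28913/101) = 202391/202 ≈ 1001.9)
o = -31632737708/101 (o = (-15411 + 202391/202)*(17023 + 4713) = -2910631/202*21736 = -31632737708/101 ≈ -3.1320e+8)
-19430 - o = -19430 - 1*(-31632737708/101) = -19430 + 31632737708/101 = 31630775278/101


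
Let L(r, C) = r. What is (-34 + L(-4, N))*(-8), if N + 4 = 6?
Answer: 304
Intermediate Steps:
N = 2 (N = -4 + 6 = 2)
(-34 + L(-4, N))*(-8) = (-34 - 4)*(-8) = -38*(-8) = 304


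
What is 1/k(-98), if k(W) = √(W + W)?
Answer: -I/14 ≈ -0.071429*I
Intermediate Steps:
k(W) = √2*√W (k(W) = √(2*W) = √2*√W)
1/k(-98) = 1/(√2*√(-98)) = 1/(√2*(7*I*√2)) = 1/(14*I) = -I/14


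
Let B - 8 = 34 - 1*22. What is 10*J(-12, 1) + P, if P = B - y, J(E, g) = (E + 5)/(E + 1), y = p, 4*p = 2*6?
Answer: 257/11 ≈ 23.364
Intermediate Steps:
p = 3 (p = (2*6)/4 = (1/4)*12 = 3)
y = 3
J(E, g) = (5 + E)/(1 + E)
B = 20 (B = 8 + (34 - 1*22) = 8 + (34 - 22) = 8 + 12 = 20)
P = 17 (P = 20 - 1*3 = 20 - 3 = 17)
10*J(-12, 1) + P = 10*((5 - 12)/(1 - 12)) + 17 = 10*(-7/(-11)) + 17 = 10*(-1/11*(-7)) + 17 = 10*(7/11) + 17 = 70/11 + 17 = 257/11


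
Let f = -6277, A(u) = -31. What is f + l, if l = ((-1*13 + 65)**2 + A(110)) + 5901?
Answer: 2297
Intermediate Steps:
l = 8574 (l = ((-1*13 + 65)**2 - 31) + 5901 = ((-13 + 65)**2 - 31) + 5901 = (52**2 - 31) + 5901 = (2704 - 31) + 5901 = 2673 + 5901 = 8574)
f + l = -6277 + 8574 = 2297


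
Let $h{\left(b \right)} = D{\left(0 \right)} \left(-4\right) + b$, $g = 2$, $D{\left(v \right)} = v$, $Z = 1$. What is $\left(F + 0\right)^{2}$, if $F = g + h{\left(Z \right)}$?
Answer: $9$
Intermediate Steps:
$h{\left(b \right)} = b$ ($h{\left(b \right)} = 0 \left(-4\right) + b = 0 + b = b$)
$F = 3$ ($F = 2 + 1 = 3$)
$\left(F + 0\right)^{2} = \left(3 + 0\right)^{2} = 3^{2} = 9$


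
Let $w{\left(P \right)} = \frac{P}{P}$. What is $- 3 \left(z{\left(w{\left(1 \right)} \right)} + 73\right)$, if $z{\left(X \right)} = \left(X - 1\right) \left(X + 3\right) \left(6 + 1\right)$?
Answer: $-219$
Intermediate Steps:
$w{\left(P \right)} = 1$
$z{\left(X \right)} = 7 \left(-1 + X\right) \left(3 + X\right)$ ($z{\left(X \right)} = \left(-1 + X\right) \left(3 + X\right) 7 = 7 \left(-1 + X\right) \left(3 + X\right)$)
$- 3 \left(z{\left(w{\left(1 \right)} \right)} + 73\right) = - 3 \left(\left(-21 + 7 \cdot 1^{2} + 14 \cdot 1\right) + 73\right) = - 3 \left(\left(-21 + 7 \cdot 1 + 14\right) + 73\right) = - 3 \left(\left(-21 + 7 + 14\right) + 73\right) = - 3 \left(0 + 73\right) = \left(-3\right) 73 = -219$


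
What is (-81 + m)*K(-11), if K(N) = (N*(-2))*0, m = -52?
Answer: 0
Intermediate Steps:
K(N) = 0 (K(N) = -2*N*0 = 0)
(-81 + m)*K(-11) = (-81 - 52)*0 = -133*0 = 0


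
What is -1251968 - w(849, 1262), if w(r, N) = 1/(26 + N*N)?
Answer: -1993971874561/1592670 ≈ -1.2520e+6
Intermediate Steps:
w(r, N) = 1/(26 + N²)
-1251968 - w(849, 1262) = -1251968 - 1/(26 + 1262²) = -1251968 - 1/(26 + 1592644) = -1251968 - 1/1592670 = -1993971874561/1592670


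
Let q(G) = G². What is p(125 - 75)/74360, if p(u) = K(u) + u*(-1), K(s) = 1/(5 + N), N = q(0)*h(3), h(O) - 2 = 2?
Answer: -249/371800 ≈ -0.00066971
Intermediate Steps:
h(O) = 4 (h(O) = 2 + 2 = 4)
N = 0 (N = 0²*4 = 0*4 = 0)
K(s) = ⅕ (K(s) = 1/(5 + 0) = 1/5 = ⅕)
p(u) = ⅕ - u (p(u) = ⅕ + u*(-1) = ⅕ - u)
p(125 - 75)/74360 = (⅕ - (125 - 75))/74360 = (⅕ - 1*50)*(1/74360) = (⅕ - 50)*(1/74360) = -249/5*1/74360 = -249/371800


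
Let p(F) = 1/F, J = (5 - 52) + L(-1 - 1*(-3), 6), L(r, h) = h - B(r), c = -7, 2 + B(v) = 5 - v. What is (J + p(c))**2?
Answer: 87025/49 ≈ 1776.0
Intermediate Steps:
B(v) = 3 - v (B(v) = -2 + (5 - v) = 3 - v)
L(r, h) = -3 + h + r (L(r, h) = h - (3 - r) = h + (-3 + r) = -3 + h + r)
J = -42 (J = (5 - 52) + (-3 + 6 + (-1 - 1*(-3))) = -47 + (-3 + 6 + (-1 + 3)) = -47 + (-3 + 6 + 2) = -47 + 5 = -42)
(J + p(c))**2 = (-42 + 1/(-7))**2 = (-42 - 1/7)**2 = (-295/7)**2 = 87025/49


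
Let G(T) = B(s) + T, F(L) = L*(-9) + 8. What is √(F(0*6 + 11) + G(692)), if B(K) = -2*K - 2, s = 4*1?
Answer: √591 ≈ 24.310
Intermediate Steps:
s = 4
B(K) = -2 - 2*K
F(L) = 8 - 9*L (F(L) = -9*L + 8 = 8 - 9*L)
G(T) = -10 + T (G(T) = (-2 - 2*4) + T = (-2 - 8) + T = -10 + T)
√(F(0*6 + 11) + G(692)) = √((8 - 9*(0*6 + 11)) + (-10 + 692)) = √((8 - 9*(0 + 11)) + 682) = √((8 - 9*11) + 682) = √((8 - 99) + 682) = √(-91 + 682) = √591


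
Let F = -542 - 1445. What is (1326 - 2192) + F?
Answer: -2853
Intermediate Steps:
F = -1987
(1326 - 2192) + F = (1326 - 2192) - 1987 = -866 - 1987 = -2853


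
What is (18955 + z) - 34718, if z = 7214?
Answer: -8549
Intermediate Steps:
(18955 + z) - 34718 = (18955 + 7214) - 34718 = 26169 - 34718 = -8549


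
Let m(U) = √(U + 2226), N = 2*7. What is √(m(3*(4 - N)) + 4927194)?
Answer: √(4927194 + 6*√61) ≈ 2219.7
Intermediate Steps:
N = 14
m(U) = √(2226 + U)
√(m(3*(4 - N)) + 4927194) = √(√(2226 + 3*(4 - 1*14)) + 4927194) = √(√(2226 + 3*(4 - 14)) + 4927194) = √(√(2226 + 3*(-10)) + 4927194) = √(√(2226 - 30) + 4927194) = √(√2196 + 4927194) = √(6*√61 + 4927194) = √(4927194 + 6*√61)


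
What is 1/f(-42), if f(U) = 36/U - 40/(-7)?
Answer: 7/34 ≈ 0.20588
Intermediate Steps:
f(U) = 40/7 + 36/U (f(U) = 36/U - 40*(-⅐) = 36/U + 40/7 = 40/7 + 36/U)
1/f(-42) = 1/(40/7 + 36/(-42)) = 1/(40/7 + 36*(-1/42)) = 1/(40/7 - 6/7) = 1/(34/7) = 7/34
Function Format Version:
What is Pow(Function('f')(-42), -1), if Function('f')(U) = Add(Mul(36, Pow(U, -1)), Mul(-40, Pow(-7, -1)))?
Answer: Rational(7, 34) ≈ 0.20588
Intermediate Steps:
Function('f')(U) = Add(Rational(40, 7), Mul(36, Pow(U, -1))) (Function('f')(U) = Add(Mul(36, Pow(U, -1)), Mul(-40, Rational(-1, 7))) = Add(Mul(36, Pow(U, -1)), Rational(40, 7)) = Add(Rational(40, 7), Mul(36, Pow(U, -1))))
Pow(Function('f')(-42), -1) = Pow(Add(Rational(40, 7), Mul(36, Pow(-42, -1))), -1) = Pow(Add(Rational(40, 7), Mul(36, Rational(-1, 42))), -1) = Pow(Add(Rational(40, 7), Rational(-6, 7)), -1) = Pow(Rational(34, 7), -1) = Rational(7, 34)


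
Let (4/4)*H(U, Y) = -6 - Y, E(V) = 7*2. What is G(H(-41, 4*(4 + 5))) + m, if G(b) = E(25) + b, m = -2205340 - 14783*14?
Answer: -2412330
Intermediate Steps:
E(V) = 14
H(U, Y) = -6 - Y
m = -2412302 (m = -2205340 - 1*206962 = -2205340 - 206962 = -2412302)
G(b) = 14 + b
G(H(-41, 4*(4 + 5))) + m = (14 + (-6 - 4*(4 + 5))) - 2412302 = (14 + (-6 - 4*9)) - 2412302 = (14 + (-6 - 1*36)) - 2412302 = (14 + (-6 - 36)) - 2412302 = (14 - 42) - 2412302 = -28 - 2412302 = -2412330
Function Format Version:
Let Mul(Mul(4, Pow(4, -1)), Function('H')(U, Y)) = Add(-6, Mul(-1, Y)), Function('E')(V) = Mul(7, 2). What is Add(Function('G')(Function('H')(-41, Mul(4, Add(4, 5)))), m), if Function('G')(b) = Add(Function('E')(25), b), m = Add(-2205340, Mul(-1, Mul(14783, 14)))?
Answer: -2412330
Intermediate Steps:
Function('E')(V) = 14
Function('H')(U, Y) = Add(-6, Mul(-1, Y))
m = -2412302 (m = Add(-2205340, Mul(-1, 206962)) = Add(-2205340, -206962) = -2412302)
Function('G')(b) = Add(14, b)
Add(Function('G')(Function('H')(-41, Mul(4, Add(4, 5)))), m) = Add(Add(14, Add(-6, Mul(-1, Mul(4, Add(4, 5))))), -2412302) = Add(Add(14, Add(-6, Mul(-1, Mul(4, 9)))), -2412302) = Add(Add(14, Add(-6, Mul(-1, 36))), -2412302) = Add(Add(14, Add(-6, -36)), -2412302) = Add(Add(14, -42), -2412302) = Add(-28, -2412302) = -2412330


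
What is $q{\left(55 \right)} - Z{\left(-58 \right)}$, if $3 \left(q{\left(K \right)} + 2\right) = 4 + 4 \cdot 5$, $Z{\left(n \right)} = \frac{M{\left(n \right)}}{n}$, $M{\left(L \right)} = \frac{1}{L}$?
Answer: $\frac{20183}{3364} \approx 5.9997$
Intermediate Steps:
$Z{\left(n \right)} = \frac{1}{n^{2}}$ ($Z{\left(n \right)} = \frac{1}{n n} = \frac{1}{n^{2}}$)
$q{\left(K \right)} = 6$ ($q{\left(K \right)} = -2 + \frac{4 + 4 \cdot 5}{3} = -2 + \frac{4 + 20}{3} = -2 + \frac{1}{3} \cdot 24 = -2 + 8 = 6$)
$q{\left(55 \right)} - Z{\left(-58 \right)} = 6 - \frac{1}{3364} = \frac{20183}{3364}$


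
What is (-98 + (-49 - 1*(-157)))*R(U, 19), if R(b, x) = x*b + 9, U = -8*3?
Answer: -4470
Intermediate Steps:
U = -24
R(b, x) = 9 + b*x (R(b, x) = b*x + 9 = 9 + b*x)
(-98 + (-49 - 1*(-157)))*R(U, 19) = (-98 + (-49 - 1*(-157)))*(9 - 24*19) = (-98 + (-49 + 157))*(9 - 456) = (-98 + 108)*(-447) = 10*(-447) = -4470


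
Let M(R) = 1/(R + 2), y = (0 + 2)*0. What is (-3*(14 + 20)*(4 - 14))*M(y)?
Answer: 510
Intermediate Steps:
y = 0 (y = 2*0 = 0)
M(R) = 1/(2 + R)
(-3*(14 + 20)*(4 - 14))*M(y) = (-3*(14 + 20)*(4 - 14))/(2 + 0) = -102*(-10)/2 = -3*(-340)*(½) = 1020*(½) = 510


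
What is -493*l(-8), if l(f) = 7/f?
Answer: 3451/8 ≈ 431.38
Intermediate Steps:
-493*l(-8) = -3451/(-8) = -3451*(-1)/8 = -493*(-7/8) = 3451/8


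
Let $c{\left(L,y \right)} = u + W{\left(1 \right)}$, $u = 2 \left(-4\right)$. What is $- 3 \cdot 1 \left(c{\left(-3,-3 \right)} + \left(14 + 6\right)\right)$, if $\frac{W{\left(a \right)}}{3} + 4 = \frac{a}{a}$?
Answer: $-9$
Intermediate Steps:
$W{\left(a \right)} = -9$ ($W{\left(a \right)} = -12 + 3 \frac{a}{a} = -12 + 3 \cdot 1 = -12 + 3 = -9$)
$u = -8$
$c{\left(L,y \right)} = -17$ ($c{\left(L,y \right)} = -8 - 9 = -17$)
$- 3 \cdot 1 \left(c{\left(-3,-3 \right)} + \left(14 + 6\right)\right) = - 3 \cdot 1 \left(-17 + \left(14 + 6\right)\right) = - 3 \cdot 1 \left(-17 + 20\right) = - 3 \cdot 1 \cdot 3 = \left(-3\right) 3 = -9$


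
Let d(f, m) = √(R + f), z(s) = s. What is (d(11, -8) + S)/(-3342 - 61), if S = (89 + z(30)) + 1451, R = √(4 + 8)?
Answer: -1570/3403 - √(11 + 2*√3)/3403 ≈ -0.46248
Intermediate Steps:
R = 2*√3 (R = √12 = 2*√3 ≈ 3.4641)
S = 1570 (S = (89 + 30) + 1451 = 119 + 1451 = 1570)
d(f, m) = √(f + 2*√3) (d(f, m) = √(2*√3 + f) = √(f + 2*√3))
(d(11, -8) + S)/(-3342 - 61) = (√(11 + 2*√3) + 1570)/(-3342 - 61) = (1570 + √(11 + 2*√3))/(-3403) = (1570 + √(11 + 2*√3))*(-1/3403) = -1570/3403 - √(11 + 2*√3)/3403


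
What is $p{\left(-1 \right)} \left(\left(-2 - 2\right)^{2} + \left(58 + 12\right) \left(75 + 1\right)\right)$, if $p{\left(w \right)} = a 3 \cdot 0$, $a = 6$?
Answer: $0$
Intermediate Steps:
$p{\left(w \right)} = 0$ ($p{\left(w \right)} = 6 \cdot 3 \cdot 0 = 18 \cdot 0 = 0$)
$p{\left(-1 \right)} \left(\left(-2 - 2\right)^{2} + \left(58 + 12\right) \left(75 + 1\right)\right) = 0 \left(\left(-2 - 2\right)^{2} + \left(58 + 12\right) \left(75 + 1\right)\right) = 0 \left(\left(-4\right)^{2} + 70 \cdot 76\right) = 0 \left(16 + 5320\right) = 0 \cdot 5336 = 0$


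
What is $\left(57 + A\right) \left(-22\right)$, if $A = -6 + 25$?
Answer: $-1672$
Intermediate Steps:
$A = 19$
$\left(57 + A\right) \left(-22\right) = \left(57 + 19\right) \left(-22\right) = 76 \left(-22\right) = -1672$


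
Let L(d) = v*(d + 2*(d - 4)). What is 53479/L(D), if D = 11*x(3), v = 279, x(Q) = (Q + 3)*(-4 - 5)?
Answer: -53479/499410 ≈ -0.10708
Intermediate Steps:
x(Q) = -27 - 9*Q (x(Q) = (3 + Q)*(-9) = -27 - 9*Q)
D = -594 (D = 11*(-27 - 9*3) = 11*(-27 - 27) = 11*(-54) = -594)
L(d) = -2232 + 837*d (L(d) = 279*(d + 2*(d - 4)) = 279*(d + 2*(-4 + d)) = 279*(d + (-8 + 2*d)) = 279*(-8 + 3*d) = -2232 + 837*d)
53479/L(D) = 53479/(-2232 + 837*(-594)) = 53479/(-2232 - 497178) = 53479/(-499410) = 53479*(-1/499410) = -53479/499410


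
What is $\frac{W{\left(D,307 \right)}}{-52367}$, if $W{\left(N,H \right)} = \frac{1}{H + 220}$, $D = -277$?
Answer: $- \frac{1}{27597409} \approx -3.6235 \cdot 10^{-8}$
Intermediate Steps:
$W{\left(N,H \right)} = \frac{1}{220 + H}$
$\frac{W{\left(D,307 \right)}}{-52367} = \frac{1}{\left(220 + 307\right) \left(-52367\right)} = \frac{1}{527} \left(- \frac{1}{52367}\right) = - \frac{1}{27597409}$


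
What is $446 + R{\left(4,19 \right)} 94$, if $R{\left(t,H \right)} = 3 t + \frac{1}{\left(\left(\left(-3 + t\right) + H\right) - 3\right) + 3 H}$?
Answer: $\frac{58285}{37} \approx 1575.3$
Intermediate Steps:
$R{\left(t,H \right)} = \frac{1}{-6 + t + 4 H} + 3 t$ ($R{\left(t,H \right)} = 3 t + \frac{1}{\left(\left(-3 + H + t\right) - 3\right) + 3 H} = 3 t + \frac{1}{\left(-6 + H + t\right) + 3 H} = 3 t + \frac{1}{-6 + t + 4 H} = \frac{1}{-6 + t + 4 H} + 3 t$)
$446 + R{\left(4,19 \right)} 94 = 446 + \frac{1 - 72 + 3 \cdot 4^{2} + 12 \cdot 19 \cdot 4}{-6 + 4 + 4 \cdot 19} \cdot 94 = 446 + \frac{1 - 72 + 3 \cdot 16 + 912}{-6 + 4 + 76} \cdot 94 = 446 + \frac{1 - 72 + 48 + 912}{74} \cdot 94 = 446 + \frac{1}{74} \cdot 889 \cdot 94 = 446 + \frac{889}{74} \cdot 94 = 446 + \frac{41783}{37} = \frac{58285}{37}$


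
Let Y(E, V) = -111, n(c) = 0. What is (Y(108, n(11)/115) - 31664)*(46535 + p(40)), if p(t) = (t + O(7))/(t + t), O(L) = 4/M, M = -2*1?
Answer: -11829317745/8 ≈ -1.4787e+9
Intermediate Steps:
M = -2
O(L) = -2 (O(L) = 4/(-2) = 4*(-½) = -2)
p(t) = (-2 + t)/(2*t) (p(t) = (t - 2)/(t + t) = (-2 + t)/((2*t)) = (-2 + t)*(1/(2*t)) = (-2 + t)/(2*t))
(Y(108, n(11)/115) - 31664)*(46535 + p(40)) = (-111 - 31664)*(46535 + (½)*(-2 + 40)/40) = -31775*(46535 + (½)*(1/40)*38) = -31775*(46535 + 19/40) = -31775*1861419/40 = -11829317745/8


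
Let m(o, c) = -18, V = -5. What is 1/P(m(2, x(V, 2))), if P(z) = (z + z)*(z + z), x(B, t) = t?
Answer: 1/1296 ≈ 0.00077160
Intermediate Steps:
P(z) = 4*z² (P(z) = (2*z)*(2*z) = 4*z²)
1/P(m(2, x(V, 2))) = 1/(4*(-18)²) = 1/(4*324) = 1/1296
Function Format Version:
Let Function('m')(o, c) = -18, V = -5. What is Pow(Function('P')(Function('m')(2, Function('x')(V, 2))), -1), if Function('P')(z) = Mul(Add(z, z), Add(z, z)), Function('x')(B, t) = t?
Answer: Rational(1, 1296) ≈ 0.00077160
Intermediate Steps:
Function('P')(z) = Mul(4, Pow(z, 2)) (Function('P')(z) = Mul(Mul(2, z), Mul(2, z)) = Mul(4, Pow(z, 2)))
Pow(Function('P')(Function('m')(2, Function('x')(V, 2))), -1) = Pow(Mul(4, Pow(-18, 2)), -1) = Pow(Mul(4, 324), -1) = Pow(1296, -1) = Rational(1, 1296)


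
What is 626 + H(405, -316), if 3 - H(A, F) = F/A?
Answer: 255061/405 ≈ 629.78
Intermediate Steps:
H(A, F) = 3 - F/A
626 + H(405, -316) = 626 + (3 - 1*(-316)/405) = 626 + (3 - 1*(-316)*1/405) = 626 + (3 + 316/405) = 626 + 1531/405 = 255061/405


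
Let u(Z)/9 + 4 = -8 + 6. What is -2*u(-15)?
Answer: 108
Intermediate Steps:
u(Z) = -54 (u(Z) = -36 + 9*(-8 + 6) = -36 + 9*(-2) = -36 - 18 = -54)
-2*u(-15) = -2*(-54) = 108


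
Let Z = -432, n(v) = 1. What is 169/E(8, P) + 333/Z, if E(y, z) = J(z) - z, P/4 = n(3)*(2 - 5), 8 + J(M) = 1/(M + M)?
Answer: 191173/4560 ≈ 41.924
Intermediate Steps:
J(M) = -8 + 1/(2*M) (J(M) = -8 + 1/(M + M) = -8 + 1/(2*M))
P = -12 (P = 4*(1*(2 - 5)) = 4*(1*(-3)) = 4*(-3) = -12)
E(y, z) = -8 + 1/(2*z) - z (E(y, z) = (-8 + 1/(2*z)) - z = -8 + 1/(2*z) - z)
169/E(8, P) + 333/Z = 169/(-8 + (½)/(-12) - 1*(-12)) + 333/(-432) = 169/(-8 + (½)*(-1/12) + 12) + 333*(-1/432) = 169/(-8 - 1/24 + 12) - 37/48 = 169/(95/24) - 37/48 = 169*(24/95) - 37/48 = 4056/95 - 37/48 = 191173/4560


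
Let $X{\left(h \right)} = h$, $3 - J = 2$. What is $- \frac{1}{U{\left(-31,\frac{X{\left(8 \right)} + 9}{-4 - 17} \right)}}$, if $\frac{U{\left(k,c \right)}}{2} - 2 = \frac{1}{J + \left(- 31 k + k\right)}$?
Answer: $- \frac{931}{3726} \approx -0.24987$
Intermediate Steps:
$J = 1$ ($J = 3 - 2 = 1$)
$U{\left(k,c \right)} = 4 + \frac{2}{1 - 30 k}$ ($U{\left(k,c \right)} = 4 + \frac{2}{1 + \left(- 31 k + k\right)} = 4 + \frac{2}{1 - 30 k}$)
$- \frac{1}{U{\left(-31,\frac{X{\left(8 \right)} + 9}{-4 - 17} \right)}} = - \frac{1}{6 \frac{1}{-1 + 30 \left(-31\right)} \left(-1 + 20 \left(-31\right)\right)} = - \frac{1}{6 \frac{1}{-1 - 930} \left(-1 - 620\right)} = - \frac{1}{6 \frac{1}{-931} \left(-621\right)} = - \frac{1}{6 \left(- \frac{1}{931}\right) \left(-621\right)} = - \frac{1}{\frac{3726}{931}} = \left(-1\right) \frac{931}{3726} = - \frac{931}{3726}$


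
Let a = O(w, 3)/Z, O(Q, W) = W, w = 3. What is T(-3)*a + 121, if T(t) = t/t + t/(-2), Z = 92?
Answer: 22279/184 ≈ 121.08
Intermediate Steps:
T(t) = 1 - t/2 (T(t) = 1 + t*(-½) = 1 - t/2)
a = 3/92 ≈ 0.032609
T(-3)*a + 121 = (1 - ½*(-3))*(3/92) + 121 = (1 + 3/2)*(3/92) + 121 = (5/2)*(3/92) + 121 = 15/184 + 121 = 22279/184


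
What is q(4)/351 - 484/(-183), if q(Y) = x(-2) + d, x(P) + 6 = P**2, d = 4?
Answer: 56750/21411 ≈ 2.6505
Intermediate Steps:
x(P) = -6 + P**2
q(Y) = 2 (q(Y) = (-6 + (-2)**2) + 4 = (-6 + 4) + 4 = -2 + 4 = 2)
q(4)/351 - 484/(-183) = 2/351 - 484/(-183) = 2*(1/351) - 484*(-1/183) = 2/351 + 484/183 = 56750/21411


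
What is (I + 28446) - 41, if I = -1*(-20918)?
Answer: 49323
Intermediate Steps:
I = 20918
(I + 28446) - 41 = (20918 + 28446) - 41 = 49364 - 41 = 49323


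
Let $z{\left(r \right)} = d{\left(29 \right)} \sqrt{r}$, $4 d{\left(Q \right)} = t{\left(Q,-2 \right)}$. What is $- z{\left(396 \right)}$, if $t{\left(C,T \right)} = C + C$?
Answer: $- 87 \sqrt{11} \approx -288.55$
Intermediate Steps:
$t{\left(C,T \right)} = 2 C$
$d{\left(Q \right)} = \frac{Q}{2}$ ($d{\left(Q \right)} = \frac{2 Q}{4} = \frac{Q}{2}$)
$z{\left(r \right)} = \frac{29 \sqrt{r}}{2}$ ($z{\left(r \right)} = \frac{1}{2} \cdot 29 \sqrt{r} = \frac{29 \sqrt{r}}{2}$)
$- z{\left(396 \right)} = - \frac{29 \sqrt{396}}{2} = - \frac{29 \cdot 6 \sqrt{11}}{2} = - 87 \sqrt{11}$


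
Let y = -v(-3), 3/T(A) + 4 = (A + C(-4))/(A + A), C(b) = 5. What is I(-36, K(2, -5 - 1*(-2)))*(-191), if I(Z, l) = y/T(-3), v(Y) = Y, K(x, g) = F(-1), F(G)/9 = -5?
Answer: 2483/3 ≈ 827.67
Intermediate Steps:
F(G) = -45 (F(G) = 9*(-5) = -45)
K(x, g) = -45
T(A) = 3/(-4 + (5 + A)/(2*A)) (T(A) = 3/(-4 + (A + 5)/(A + A)) = 3/(-4 + (5 + A)/((2*A))) = 3/(-4 + (5 + A)*(1/(2*A))) = 3/(-4 + (5 + A)/(2*A)))
y = 3 (y = -1*(-3) = 3)
I(Z, l) = -13/3 (I(Z, l) = 3/((-6*(-3)/(-5 + 7*(-3)))) = 3/((-6*(-3)/(-5 - 21))) = 3/((-6*(-3)/(-26))) = 3/((-6*(-3)*(-1/26))) = 3/(-9/13) = 3*(-13/9) = -13/3)
I(-36, K(2, -5 - 1*(-2)))*(-191) = -13/3*(-191) = 2483/3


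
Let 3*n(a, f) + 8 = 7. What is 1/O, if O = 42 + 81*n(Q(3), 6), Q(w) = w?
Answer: 1/15 ≈ 0.066667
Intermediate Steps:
n(a, f) = -1/3 (n(a, f) = -8/3 + (1/3)*7 = -8/3 + 7/3 = -1/3)
O = 15 (O = 42 + 81*(-1/3) = 42 - 27 = 15)
1/O = 1/15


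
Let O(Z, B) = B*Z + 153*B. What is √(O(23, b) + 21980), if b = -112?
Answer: 18*√7 ≈ 47.624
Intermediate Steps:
O(Z, B) = 153*B + B*Z
√(O(23, b) + 21980) = √(-112*(153 + 23) + 21980) = √(-112*176 + 21980) = √(-19712 + 21980) = √2268 = 18*√7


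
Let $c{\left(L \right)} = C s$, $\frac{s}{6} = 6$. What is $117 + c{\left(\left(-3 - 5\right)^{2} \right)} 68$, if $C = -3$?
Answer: $-7227$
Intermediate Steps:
$s = 36$ ($s = 6 \cdot 6 = 36$)
$c{\left(L \right)} = -108$ ($c{\left(L \right)} = \left(-3\right) 36 = -108$)
$117 + c{\left(\left(-3 - 5\right)^{2} \right)} 68 = 117 - 7344 = -7227$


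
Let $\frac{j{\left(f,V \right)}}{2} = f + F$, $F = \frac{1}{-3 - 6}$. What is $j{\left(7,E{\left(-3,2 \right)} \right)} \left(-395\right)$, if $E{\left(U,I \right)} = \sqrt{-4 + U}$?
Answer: $- \frac{48980}{9} \approx -5442.2$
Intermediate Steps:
$F = - \frac{1}{9}$ ($F = \frac{1}{-9} = - \frac{1}{9} \approx -0.11111$)
$j{\left(f,V \right)} = - \frac{2}{9} + 2 f$ ($j{\left(f,V \right)} = 2 \left(f - \frac{1}{9}\right) = 2 \left(- \frac{1}{9} + f\right) = - \frac{2}{9} + 2 f$)
$j{\left(7,E{\left(-3,2 \right)} \right)} \left(-395\right) = \left(- \frac{2}{9} + 2 \cdot 7\right) \left(-395\right) = \left(- \frac{2}{9} + 14\right) \left(-395\right) = \frac{124}{9} \left(-395\right) = - \frac{48980}{9}$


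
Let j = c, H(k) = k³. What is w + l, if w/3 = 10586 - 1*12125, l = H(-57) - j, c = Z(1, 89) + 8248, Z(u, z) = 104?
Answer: -198162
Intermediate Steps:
c = 8352 (c = 104 + 8248 = 8352)
j = 8352
l = -193545 (l = (-57)³ - 1*8352 = -185193 - 8352 = -193545)
w = -4617 (w = 3*(10586 - 1*12125) = 3*(10586 - 12125) = 3*(-1539) = -4617)
w + l = -4617 - 193545 = -198162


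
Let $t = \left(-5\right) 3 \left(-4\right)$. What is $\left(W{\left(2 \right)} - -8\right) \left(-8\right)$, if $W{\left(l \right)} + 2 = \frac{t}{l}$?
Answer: $-288$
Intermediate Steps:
$t = 60$ ($t = \left(-15\right) \left(-4\right) = 60$)
$W{\left(l \right)} = -2 + \frac{60}{l}$
$\left(W{\left(2 \right)} - -8\right) \left(-8\right) = \left(\left(-2 + \frac{60}{2}\right) - -8\right) \left(-8\right) = \left(\left(-2 + 60 \cdot \frac{1}{2}\right) + \left(-6 + 14\right)\right) \left(-8\right) = \left(\left(-2 + 30\right) + 8\right) \left(-8\right) = \left(28 + 8\right) \left(-8\right) = 36 \left(-8\right) = -288$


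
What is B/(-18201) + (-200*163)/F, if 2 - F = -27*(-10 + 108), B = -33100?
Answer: -63212975/6024531 ≈ -10.493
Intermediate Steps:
F = 2648 (F = 2 - (-27)*(-10 + 108) = 2 - (-27)*98 = 2 - 1*(-2646) = 2 + 2646 = 2648)
B/(-18201) + (-200*163)/F = -33100/(-18201) - 200*163/2648 = -33100*(-1/18201) - 32600*1/2648 = 33100/18201 - 4075/331 = -63212975/6024531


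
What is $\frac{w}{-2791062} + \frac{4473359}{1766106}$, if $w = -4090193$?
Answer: $\frac{182492006627}{45641771709} \approx 3.9984$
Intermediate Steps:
$\frac{w}{-2791062} + \frac{4473359}{1766106} = - \frac{4090193}{-2791062} + \frac{4473359}{1766106} = \left(-4090193\right) \left(- \frac{1}{2791062}\right) + 4473359 \cdot \frac{1}{1766106} = \frac{4090193}{2791062} + \frac{4473359}{1766106} = \frac{182492006627}{45641771709}$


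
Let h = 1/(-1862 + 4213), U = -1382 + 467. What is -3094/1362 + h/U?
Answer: -1109284312/488314455 ≈ -2.2717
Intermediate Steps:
U = -915
h = 1/2351 ≈ 0.00042535
-3094/1362 + h/U = -3094/1362 + (1/2351)/(-915) = -3094*1/1362 + (1/2351)*(-1/915) = -1547/681 - 1/2151165 = -1109284312/488314455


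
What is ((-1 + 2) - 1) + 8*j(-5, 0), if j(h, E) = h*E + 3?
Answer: 24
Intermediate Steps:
j(h, E) = 3 + E*h (j(h, E) = E*h + 3 = 3 + E*h)
((-1 + 2) - 1) + 8*j(-5, 0) = ((-1 + 2) - 1) + 8*(3 + 0*(-5)) = (1 - 1) + 8*(3 + 0) = 0 + 8*3 = 0 + 24 = 24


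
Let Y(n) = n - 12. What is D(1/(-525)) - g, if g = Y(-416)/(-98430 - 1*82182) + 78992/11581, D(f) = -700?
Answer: -369609790043/522916893 ≈ -706.82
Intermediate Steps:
Y(n) = -12 + n
g = 3567964943/522916893 (g = (-12 - 416)/(-98430 - 1*82182) + 78992/11581 = -428/(-98430 - 82182) + 78992*(1/11581) = -428/(-180612) + 78992/11581 = -428*(-1/180612) + 78992/11581 = 107/45153 + 78992/11581 = 3567964943/522916893 ≈ 6.8232)
D(1/(-525)) - g = -700 - 1*3567964943/522916893 = -700 - 3567964943/522916893 = -369609790043/522916893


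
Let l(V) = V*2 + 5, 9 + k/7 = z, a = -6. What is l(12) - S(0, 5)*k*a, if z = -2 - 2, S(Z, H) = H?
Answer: -2701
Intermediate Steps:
z = -4
k = -91 (k = -63 + 7*(-4) = -63 - 28 = -91)
l(V) = 5 + 2*V (l(V) = 2*V + 5 = 5 + 2*V)
l(12) - S(0, 5)*k*a = (5 + 2*12) - 5*(-91)*(-6) = (5 + 24) - (-455)*(-6) = 29 - 1*2730 = 29 - 2730 = -2701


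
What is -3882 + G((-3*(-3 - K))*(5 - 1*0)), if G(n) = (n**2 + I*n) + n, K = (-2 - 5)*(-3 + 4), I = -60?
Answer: 3258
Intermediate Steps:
K = -7 (K = -7*1 = -7)
G(n) = n**2 - 59*n (G(n) = (n**2 - 60*n) + n = n**2 - 59*n)
-3882 + G((-3*(-3 - K))*(5 - 1*0)) = -3882 + ((-3*(-3 - 1*(-7)))*(5 - 1*0))*(-59 + (-3*(-3 - 1*(-7)))*(5 - 1*0)) = -3882 + ((-3*(-3 + 7))*(5 + 0))*(-59 + (-3*(-3 + 7))*(5 + 0)) = -3882 + (-3*4*5)*(-59 - 3*4*5) = -3882 + (-12*5)*(-59 - 12*5) = -3882 - 60*(-59 - 60) = -3882 - 60*(-119) = -3882 + 7140 = 3258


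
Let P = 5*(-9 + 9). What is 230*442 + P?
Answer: 101660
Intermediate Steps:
P = 0 (P = 5*0 = 0)
230*442 + P = 230*442 + 0 = 101660 + 0 = 101660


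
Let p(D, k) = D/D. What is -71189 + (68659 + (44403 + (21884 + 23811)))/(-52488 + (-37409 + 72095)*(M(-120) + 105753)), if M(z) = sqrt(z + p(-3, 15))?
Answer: (-823087218*sqrt(119) + 87042696989491*I)/(6*(-203783115*I + 1927*sqrt(119))) ≈ -71189.0 - 1.8626e-9*I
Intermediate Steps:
p(D, k) = 1
M(z) = sqrt(1 + z) (M(z) = sqrt(z + 1) = sqrt(1 + z))
-71189 + (68659 + (44403 + (21884 + 23811)))/(-52488 + (-37409 + 72095)*(M(-120) + 105753)) = -71189 + (68659 + (44403 + (21884 + 23811)))/(-52488 + (-37409 + 72095)*(sqrt(1 - 120) + 105753)) = -71189 + (68659 + (44403 + 45695))/(-52488 + 34686*(sqrt(-119) + 105753)) = -71189 + (68659 + 90098)/(-52488 + 34686*(I*sqrt(119) + 105753)) = -71189 + 158757/(-52488 + 34686*(105753 + I*sqrt(119))) = -71189 + 158757/(-52488 + (3668148558 + 34686*I*sqrt(119))) = -71189 + 158757/(3668096070 + 34686*I*sqrt(119))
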